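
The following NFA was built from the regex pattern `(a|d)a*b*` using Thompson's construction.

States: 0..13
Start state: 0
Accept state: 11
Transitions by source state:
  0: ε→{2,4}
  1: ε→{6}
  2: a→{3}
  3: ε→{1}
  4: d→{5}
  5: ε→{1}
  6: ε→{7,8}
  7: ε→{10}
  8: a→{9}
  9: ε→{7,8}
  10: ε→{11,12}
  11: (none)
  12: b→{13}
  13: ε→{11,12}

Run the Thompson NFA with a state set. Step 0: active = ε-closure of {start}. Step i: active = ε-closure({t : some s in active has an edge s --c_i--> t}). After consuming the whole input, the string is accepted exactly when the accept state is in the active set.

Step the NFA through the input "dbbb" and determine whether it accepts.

initial (ε-close {0}): {0,2,4}
'd' @ 1: {1,5,6,7,8,10,11,12}  (accept∈set)
'b' @ 2: {11,12,13}  (accept∈set)
'b' @ 3: {11,12,13}  (accept∈set)
'b' @ 4: {11,12,13}  (accept∈set)
after full input: {11,12,13}  (accept=11 in)

Answer: ACCEPT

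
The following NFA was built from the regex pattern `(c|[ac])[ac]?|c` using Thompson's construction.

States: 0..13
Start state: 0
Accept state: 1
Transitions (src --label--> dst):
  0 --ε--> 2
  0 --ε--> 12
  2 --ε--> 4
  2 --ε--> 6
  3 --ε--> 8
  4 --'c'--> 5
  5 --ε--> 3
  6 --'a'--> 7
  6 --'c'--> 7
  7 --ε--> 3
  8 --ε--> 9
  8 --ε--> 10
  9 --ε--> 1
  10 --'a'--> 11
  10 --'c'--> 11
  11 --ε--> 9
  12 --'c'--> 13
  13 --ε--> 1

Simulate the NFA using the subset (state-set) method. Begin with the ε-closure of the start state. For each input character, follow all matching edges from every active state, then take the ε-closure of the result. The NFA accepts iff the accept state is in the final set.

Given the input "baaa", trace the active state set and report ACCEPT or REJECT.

S₀ = ε-closure({0}) = {0,2,4,6,12}
'b' @ 1: {}  — no active states
rest 'aaa' ignored (set empty)
end set {} — state 1 not in

Answer: REJECT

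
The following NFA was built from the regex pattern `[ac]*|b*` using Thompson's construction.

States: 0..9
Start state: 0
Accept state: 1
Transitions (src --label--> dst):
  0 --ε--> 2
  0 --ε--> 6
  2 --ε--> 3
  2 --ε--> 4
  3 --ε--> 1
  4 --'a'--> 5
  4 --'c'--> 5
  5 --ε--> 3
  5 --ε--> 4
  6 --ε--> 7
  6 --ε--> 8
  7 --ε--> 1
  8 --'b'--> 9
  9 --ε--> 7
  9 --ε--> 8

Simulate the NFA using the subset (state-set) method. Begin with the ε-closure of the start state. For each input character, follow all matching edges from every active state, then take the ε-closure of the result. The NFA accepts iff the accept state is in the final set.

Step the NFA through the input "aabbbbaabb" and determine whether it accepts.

start: ε-closure({0}) = {0,1,2,3,4,6,7,8}
'a' @ 1: {1,3,4,5}  ✓accept
'a' @ 2: {1,3,4,5}  ✓accept
'b' @ 3: {}  — no active states
rest 'bbbaabb' ignored (set empty)
final: {}; accept 1 not in set

Answer: REJECT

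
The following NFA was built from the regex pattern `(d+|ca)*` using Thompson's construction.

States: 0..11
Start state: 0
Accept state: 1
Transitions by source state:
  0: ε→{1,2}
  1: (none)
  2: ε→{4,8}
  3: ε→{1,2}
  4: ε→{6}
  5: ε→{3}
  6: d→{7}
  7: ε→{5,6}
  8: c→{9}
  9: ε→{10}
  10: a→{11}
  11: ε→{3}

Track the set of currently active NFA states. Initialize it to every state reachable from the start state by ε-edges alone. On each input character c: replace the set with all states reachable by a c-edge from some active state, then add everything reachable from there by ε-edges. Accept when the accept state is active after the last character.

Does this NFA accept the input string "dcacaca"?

start: ε-closure({0}) = {0,1,2,4,6,8}
'd' @ 1: {1,2,3,4,5,6,7,8}  (accept∈set)
'c' @ 2: {9,10}
'a' @ 3: {1,2,3,4,6,8,11}  (accept∈set)
'c' @ 4: {9,10}
'a' @ 5: {1,2,3,4,6,8,11}  (accept∈set)
'c' @ 6: {9,10}
'a' @ 7: {1,2,3,4,6,8,11}  (accept∈set)
after full input: {1,2,3,4,6,8,11}  (accept=1 in)

Answer: ACCEPT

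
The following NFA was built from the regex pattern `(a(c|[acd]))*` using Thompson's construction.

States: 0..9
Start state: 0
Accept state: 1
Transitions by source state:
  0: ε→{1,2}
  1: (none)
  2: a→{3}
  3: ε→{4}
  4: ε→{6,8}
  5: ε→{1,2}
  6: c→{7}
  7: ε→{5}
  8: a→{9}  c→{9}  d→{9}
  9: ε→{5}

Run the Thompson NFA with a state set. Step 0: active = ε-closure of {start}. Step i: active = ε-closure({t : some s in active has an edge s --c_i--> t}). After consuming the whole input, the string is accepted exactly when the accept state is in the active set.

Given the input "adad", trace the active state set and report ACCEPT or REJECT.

start: ε-closure({0}) = {0,1,2}
'a' @ 1: {3,4,6,8}
'd' @ 2: {1,2,5,9}  (accept∈set)
'a' @ 3: {3,4,6,8}
'd' @ 4: {1,2,5,9}  (accept∈set)
end set {1,2,5,9} — state 1 in

Answer: ACCEPT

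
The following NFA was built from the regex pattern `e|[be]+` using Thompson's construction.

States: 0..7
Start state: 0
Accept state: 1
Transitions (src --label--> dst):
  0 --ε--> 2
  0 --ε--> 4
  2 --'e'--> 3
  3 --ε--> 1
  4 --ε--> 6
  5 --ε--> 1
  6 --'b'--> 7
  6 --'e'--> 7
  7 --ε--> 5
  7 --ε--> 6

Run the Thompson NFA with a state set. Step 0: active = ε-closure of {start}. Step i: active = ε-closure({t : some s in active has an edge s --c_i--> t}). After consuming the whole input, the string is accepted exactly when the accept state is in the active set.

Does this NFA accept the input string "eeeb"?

Answer: ACCEPT

Steps:
start: ε-closure({0}) = {0,2,4,6}
'e' @ 1: {1,3,5,6,7}  (accept∈set)
'e' @ 2: {1,5,6,7}  (accept∈set)
'e' @ 3: {1,5,6,7}  (accept∈set)
'b' @ 4: {1,5,6,7}  (accept∈set)
end set {1,5,6,7} — state 1 in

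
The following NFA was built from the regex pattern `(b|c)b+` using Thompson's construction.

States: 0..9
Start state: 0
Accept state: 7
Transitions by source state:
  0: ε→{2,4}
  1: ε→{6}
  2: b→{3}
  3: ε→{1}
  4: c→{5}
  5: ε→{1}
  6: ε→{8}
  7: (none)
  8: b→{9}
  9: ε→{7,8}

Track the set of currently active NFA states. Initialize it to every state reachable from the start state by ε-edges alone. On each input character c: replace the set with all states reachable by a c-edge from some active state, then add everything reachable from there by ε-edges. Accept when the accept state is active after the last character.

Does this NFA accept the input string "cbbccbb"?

S₀ = ε-closure({0}) = {0,2,4}
'c' @ 1: {1,5,6,8}
'b' @ 2: {7,8,9}  ✓accept
'b' @ 3: {7,8,9}  ✓accept
'c' @ 4: {}  — state set empty
rest 'cbb' ignored (set empty)
after full input: {}  (accept=7 not in)

Answer: REJECT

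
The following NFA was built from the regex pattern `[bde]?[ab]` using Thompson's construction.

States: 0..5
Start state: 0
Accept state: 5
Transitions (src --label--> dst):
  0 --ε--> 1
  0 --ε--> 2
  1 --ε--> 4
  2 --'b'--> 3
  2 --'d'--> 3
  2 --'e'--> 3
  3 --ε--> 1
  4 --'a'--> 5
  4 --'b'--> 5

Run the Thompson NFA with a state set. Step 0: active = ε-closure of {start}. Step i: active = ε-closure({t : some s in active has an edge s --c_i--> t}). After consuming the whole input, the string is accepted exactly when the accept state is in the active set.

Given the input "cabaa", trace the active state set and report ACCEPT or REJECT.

Answer: REJECT

Trace:
start: ε-closure({0}) = {0,1,2,4}
'c' @ 1: {}  — dead — no transitions
rest 'abaa' ignored (set empty)
after full input: {}  (accept=5 not in)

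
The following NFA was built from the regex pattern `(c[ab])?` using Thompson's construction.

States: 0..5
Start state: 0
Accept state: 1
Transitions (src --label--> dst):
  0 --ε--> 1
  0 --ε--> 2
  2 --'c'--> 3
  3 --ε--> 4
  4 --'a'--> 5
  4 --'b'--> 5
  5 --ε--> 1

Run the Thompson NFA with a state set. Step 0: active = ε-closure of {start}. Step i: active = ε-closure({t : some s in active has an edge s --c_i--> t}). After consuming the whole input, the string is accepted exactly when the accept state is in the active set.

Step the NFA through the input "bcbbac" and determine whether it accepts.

initial (ε-close {0}): {0,1,2}
'b' @ 1: {}  — dead — no transitions
rest 'cbbac' ignored (set empty)
final: {}; accept 1 not in set

Answer: REJECT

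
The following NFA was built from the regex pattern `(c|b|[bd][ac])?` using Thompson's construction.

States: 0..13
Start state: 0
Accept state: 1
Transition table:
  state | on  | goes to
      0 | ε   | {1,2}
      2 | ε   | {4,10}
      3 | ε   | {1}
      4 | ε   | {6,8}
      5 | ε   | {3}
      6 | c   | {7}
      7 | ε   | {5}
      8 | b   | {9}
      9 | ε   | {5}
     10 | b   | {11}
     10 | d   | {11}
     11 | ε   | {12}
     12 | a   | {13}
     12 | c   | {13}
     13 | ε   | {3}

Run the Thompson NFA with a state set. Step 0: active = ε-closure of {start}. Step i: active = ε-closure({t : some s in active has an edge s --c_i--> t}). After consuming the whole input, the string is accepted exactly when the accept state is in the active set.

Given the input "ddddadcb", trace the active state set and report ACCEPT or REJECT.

initial (ε-close {0}): {0,1,2,4,6,8,10}
'd' @ 1: {11,12}
'd' @ 2: {}  — dead — no transitions
rest 'ddadcb' ignored (set empty)
end set {} — state 1 not in

Answer: REJECT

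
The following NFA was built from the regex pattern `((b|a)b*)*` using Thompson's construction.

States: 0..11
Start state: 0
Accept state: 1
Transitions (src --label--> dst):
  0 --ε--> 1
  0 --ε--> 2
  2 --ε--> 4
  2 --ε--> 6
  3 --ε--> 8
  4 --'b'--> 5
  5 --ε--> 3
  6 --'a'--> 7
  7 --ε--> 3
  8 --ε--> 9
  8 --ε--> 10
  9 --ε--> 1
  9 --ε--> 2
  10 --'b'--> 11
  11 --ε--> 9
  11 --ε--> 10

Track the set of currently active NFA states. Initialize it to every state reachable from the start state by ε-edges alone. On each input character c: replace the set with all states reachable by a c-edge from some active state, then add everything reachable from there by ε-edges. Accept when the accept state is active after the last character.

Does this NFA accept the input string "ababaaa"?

S₀ = ε-closure({0}) = {0,1,2,4,6}
'a' @ 1: {1,2,3,4,6,7,8,9,10}  [accepting]
'b' @ 2: {1,2,3,4,5,6,8,9,10,11}  [accepting]
'a' @ 3: {1,2,3,4,6,7,8,9,10}  [accepting]
'b' @ 4: {1,2,3,4,5,6,8,9,10,11}  [accepting]
'a' @ 5: {1,2,3,4,6,7,8,9,10}  [accepting]
'a' @ 6: {1,2,3,4,6,7,8,9,10}  [accepting]
'a' @ 7: {1,2,3,4,6,7,8,9,10}  [accepting]
after full input: {1,2,3,4,6,7,8,9,10}  (accept=1 in)

Answer: ACCEPT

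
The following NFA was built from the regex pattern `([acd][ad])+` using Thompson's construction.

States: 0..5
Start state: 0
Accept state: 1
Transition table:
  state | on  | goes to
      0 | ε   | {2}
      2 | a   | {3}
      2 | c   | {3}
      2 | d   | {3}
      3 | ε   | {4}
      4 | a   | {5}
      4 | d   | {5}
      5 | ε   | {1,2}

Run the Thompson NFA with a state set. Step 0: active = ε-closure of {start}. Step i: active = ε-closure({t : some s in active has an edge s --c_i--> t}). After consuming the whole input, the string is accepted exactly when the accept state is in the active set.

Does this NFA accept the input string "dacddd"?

S₀ = ε-closure({0}) = {0,2}
'd' @ 1: {3,4}
'a' @ 2: {1,2,5}  (accept∈set)
'c' @ 3: {3,4}
'd' @ 4: {1,2,5}  (accept∈set)
'd' @ 5: {3,4}
'd' @ 6: {1,2,5}  (accept∈set)
final: {1,2,5}; accept 1 in set

Answer: ACCEPT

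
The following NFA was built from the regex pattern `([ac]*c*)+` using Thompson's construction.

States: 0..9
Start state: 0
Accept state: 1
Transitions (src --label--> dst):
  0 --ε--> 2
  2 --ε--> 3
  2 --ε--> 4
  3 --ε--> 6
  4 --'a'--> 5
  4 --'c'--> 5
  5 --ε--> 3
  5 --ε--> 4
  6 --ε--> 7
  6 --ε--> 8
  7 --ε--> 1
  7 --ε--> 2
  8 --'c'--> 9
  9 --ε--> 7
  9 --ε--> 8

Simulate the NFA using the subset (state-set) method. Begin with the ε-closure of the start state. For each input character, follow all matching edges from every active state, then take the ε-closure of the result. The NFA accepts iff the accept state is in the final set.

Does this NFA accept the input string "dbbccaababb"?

Answer: REJECT

Derivation:
S₀ = ε-closure({0}) = {0,1,2,3,4,6,7,8}
'd' @ 1: {}  — state set empty
rest 'bbccaababb' ignored (set empty)
after full input: {}  (accept=1 not in)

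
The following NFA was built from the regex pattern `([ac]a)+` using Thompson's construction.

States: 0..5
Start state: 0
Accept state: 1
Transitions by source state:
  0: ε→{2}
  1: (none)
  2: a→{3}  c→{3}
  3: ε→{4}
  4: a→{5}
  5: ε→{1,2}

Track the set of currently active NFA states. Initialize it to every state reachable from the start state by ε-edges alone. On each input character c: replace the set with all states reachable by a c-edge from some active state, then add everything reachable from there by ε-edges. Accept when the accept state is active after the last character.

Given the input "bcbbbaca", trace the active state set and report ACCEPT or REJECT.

Answer: REJECT

Trace:
initial (ε-close {0}): {0,2}
'b' @ 1: {}  — dead — no transitions
rest 'cbbbaca' ignored (set empty)
final: {}; accept 1 not in set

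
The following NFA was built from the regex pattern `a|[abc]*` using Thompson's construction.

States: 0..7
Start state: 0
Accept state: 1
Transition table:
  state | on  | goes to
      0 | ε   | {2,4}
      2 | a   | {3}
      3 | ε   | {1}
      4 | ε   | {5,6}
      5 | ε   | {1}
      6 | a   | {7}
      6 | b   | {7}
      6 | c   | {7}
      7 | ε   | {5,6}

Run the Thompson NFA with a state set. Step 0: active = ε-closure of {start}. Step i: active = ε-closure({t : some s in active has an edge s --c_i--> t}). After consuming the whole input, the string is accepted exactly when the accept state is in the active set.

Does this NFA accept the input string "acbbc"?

S₀ = ε-closure({0}) = {0,1,2,4,5,6}
'a' @ 1: {1,3,5,6,7}  [accepting]
'c' @ 2: {1,5,6,7}  [accepting]
'b' @ 3: {1,5,6,7}  [accepting]
'b' @ 4: {1,5,6,7}  [accepting]
'c' @ 5: {1,5,6,7}  [accepting]
end set {1,5,6,7} — state 1 in

Answer: ACCEPT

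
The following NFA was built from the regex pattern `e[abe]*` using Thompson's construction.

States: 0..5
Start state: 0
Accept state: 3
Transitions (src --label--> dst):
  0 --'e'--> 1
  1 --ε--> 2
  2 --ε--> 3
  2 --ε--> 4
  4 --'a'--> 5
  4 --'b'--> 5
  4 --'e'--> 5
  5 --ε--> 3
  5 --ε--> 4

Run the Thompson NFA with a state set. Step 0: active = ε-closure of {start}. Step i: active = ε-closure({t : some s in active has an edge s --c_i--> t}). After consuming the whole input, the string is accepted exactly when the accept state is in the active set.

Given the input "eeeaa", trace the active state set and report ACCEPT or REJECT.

Answer: ACCEPT

Trace:
S₀ = ε-closure({0}) = {0}
'e' @ 1: {1,2,3,4}  [accepting]
'e' @ 2: {3,4,5}  [accepting]
'e' @ 3: {3,4,5}  [accepting]
'a' @ 4: {3,4,5}  [accepting]
'a' @ 5: {3,4,5}  [accepting]
after full input: {3,4,5}  (accept=3 in)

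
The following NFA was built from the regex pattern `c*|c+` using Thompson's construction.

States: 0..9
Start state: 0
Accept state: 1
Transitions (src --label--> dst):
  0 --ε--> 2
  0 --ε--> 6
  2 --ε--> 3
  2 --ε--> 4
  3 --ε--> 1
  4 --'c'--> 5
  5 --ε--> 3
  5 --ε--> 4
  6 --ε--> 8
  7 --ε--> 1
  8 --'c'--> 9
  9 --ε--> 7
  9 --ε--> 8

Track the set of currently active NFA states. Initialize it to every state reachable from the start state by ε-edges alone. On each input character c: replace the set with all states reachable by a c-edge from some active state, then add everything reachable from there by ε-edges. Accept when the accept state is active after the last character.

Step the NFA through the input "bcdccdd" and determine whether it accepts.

start: ε-closure({0}) = {0,1,2,3,4,6,8}
'b' @ 1: {}  — no active states
rest 'cdccdd' ignored (set empty)
after full input: {}  (accept=1 not in)

Answer: REJECT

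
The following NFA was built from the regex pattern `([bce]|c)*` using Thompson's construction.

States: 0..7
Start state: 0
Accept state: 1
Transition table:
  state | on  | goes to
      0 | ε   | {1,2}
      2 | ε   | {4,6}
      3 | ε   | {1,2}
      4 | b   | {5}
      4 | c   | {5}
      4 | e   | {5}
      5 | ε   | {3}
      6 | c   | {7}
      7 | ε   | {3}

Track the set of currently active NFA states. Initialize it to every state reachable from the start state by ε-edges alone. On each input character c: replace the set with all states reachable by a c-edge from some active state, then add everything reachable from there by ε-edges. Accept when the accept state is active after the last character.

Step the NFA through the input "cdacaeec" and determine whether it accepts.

Answer: REJECT

Derivation:
S₀ = ε-closure({0}) = {0,1,2,4,6}
'c' @ 1: {1,2,3,4,5,6,7}  (accept∈set)
'd' @ 2: {}  — no active states
rest 'acaeec' ignored (set empty)
end set {} — state 1 not in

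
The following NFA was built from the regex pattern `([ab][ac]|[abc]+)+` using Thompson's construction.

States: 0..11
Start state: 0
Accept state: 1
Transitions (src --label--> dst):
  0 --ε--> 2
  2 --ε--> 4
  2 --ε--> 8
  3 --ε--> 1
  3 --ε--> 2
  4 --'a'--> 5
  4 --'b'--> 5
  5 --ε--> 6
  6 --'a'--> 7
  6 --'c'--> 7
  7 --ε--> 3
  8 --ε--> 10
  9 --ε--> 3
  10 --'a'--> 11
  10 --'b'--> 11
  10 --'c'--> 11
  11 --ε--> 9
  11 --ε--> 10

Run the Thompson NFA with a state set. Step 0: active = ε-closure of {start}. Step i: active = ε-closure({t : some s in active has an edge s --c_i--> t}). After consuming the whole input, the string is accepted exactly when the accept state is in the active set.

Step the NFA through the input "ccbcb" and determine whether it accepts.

S₀ = ε-closure({0}) = {0,2,4,8,10}
'c' @ 1: {1,2,3,4,8,9,10,11}  (accept∈set)
'c' @ 2: {1,2,3,4,8,9,10,11}  (accept∈set)
'b' @ 3: {1,2,3,4,5,6,8,9,10,11}  (accept∈set)
'c' @ 4: {1,2,3,4,7,8,9,10,11}  (accept∈set)
'b' @ 5: {1,2,3,4,5,6,8,9,10,11}  (accept∈set)
final: {1,2,3,4,5,6,8,9,10,11}; accept 1 in set

Answer: ACCEPT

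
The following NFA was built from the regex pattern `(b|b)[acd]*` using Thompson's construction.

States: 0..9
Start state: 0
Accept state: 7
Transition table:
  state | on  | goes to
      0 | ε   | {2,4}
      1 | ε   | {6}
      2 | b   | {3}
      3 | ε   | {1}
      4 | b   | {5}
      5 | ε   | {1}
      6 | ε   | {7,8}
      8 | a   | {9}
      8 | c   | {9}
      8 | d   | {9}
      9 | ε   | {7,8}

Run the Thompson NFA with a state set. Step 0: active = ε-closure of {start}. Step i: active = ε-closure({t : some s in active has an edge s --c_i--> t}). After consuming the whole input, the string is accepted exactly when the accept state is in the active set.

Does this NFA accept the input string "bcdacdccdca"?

Answer: ACCEPT

Derivation:
start: ε-closure({0}) = {0,2,4}
'b' @ 1: {1,3,5,6,7,8}  (accept∈set)
'c' @ 2: {7,8,9}  (accept∈set)
'd' @ 3: {7,8,9}  (accept∈set)
'a' @ 4: {7,8,9}  (accept∈set)
'c' @ 5: {7,8,9}  (accept∈set)
'd' @ 6: {7,8,9}  (accept∈set)
'c' @ 7: {7,8,9}  (accept∈set)
'c' @ 8: {7,8,9}  (accept∈set)
'd' @ 9: {7,8,9}  (accept∈set)
'c' @ 10: {7,8,9}  (accept∈set)
'a' @ 11: {7,8,9}  (accept∈set)
end set {7,8,9} — state 7 in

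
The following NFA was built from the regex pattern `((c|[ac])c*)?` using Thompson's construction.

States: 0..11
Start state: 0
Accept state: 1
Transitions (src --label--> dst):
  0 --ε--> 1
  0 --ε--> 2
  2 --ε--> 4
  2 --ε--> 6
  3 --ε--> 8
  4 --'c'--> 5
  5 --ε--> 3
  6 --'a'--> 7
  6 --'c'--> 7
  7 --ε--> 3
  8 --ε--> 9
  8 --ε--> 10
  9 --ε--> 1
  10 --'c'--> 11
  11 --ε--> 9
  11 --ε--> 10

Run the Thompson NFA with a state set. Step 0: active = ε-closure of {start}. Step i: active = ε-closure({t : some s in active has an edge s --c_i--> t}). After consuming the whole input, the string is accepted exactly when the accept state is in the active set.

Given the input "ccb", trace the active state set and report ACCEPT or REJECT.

Answer: REJECT

Trace:
start: ε-closure({0}) = {0,1,2,4,6}
'c' @ 1: {1,3,5,7,8,9,10}  (accept∈set)
'c' @ 2: {1,9,10,11}  (accept∈set)
'b' @ 3: {}  — no active states
end set {} — state 1 not in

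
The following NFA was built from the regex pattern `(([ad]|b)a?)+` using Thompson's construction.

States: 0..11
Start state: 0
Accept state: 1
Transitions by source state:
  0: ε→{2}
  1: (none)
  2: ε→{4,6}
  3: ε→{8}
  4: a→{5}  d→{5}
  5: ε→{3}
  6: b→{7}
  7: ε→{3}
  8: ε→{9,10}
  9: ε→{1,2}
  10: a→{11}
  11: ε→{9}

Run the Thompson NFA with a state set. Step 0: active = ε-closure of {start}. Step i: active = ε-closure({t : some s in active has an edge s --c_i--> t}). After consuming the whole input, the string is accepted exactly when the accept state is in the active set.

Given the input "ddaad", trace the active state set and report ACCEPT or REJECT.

start: ε-closure({0}) = {0,2,4,6}
'd' @ 1: {1,2,3,4,5,6,8,9,10}  (accept∈set)
'd' @ 2: {1,2,3,4,5,6,8,9,10}  (accept∈set)
'a' @ 3: {1,2,3,4,5,6,8,9,10,11}  (accept∈set)
'a' @ 4: {1,2,3,4,5,6,8,9,10,11}  (accept∈set)
'd' @ 5: {1,2,3,4,5,6,8,9,10}  (accept∈set)
after full input: {1,2,3,4,5,6,8,9,10}  (accept=1 in)

Answer: ACCEPT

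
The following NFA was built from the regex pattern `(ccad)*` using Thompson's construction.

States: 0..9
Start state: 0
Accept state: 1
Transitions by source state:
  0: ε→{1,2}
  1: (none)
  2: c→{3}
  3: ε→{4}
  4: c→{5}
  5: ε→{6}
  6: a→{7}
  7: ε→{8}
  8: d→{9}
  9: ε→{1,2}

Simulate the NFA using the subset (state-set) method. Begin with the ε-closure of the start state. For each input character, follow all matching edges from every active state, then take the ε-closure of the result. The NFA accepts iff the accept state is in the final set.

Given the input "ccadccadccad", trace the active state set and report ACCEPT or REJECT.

Answer: ACCEPT

Steps:
initial (ε-close {0}): {0,1,2}
'c' @ 1: {3,4}
'c' @ 2: {5,6}
'a' @ 3: {7,8}
'd' @ 4: {1,2,9}  (accept∈set)
'c' @ 5: {3,4}
'c' @ 6: {5,6}
'a' @ 7: {7,8}
'd' @ 8: {1,2,9}  (accept∈set)
'c' @ 9: {3,4}
'c' @ 10: {5,6}
'a' @ 11: {7,8}
'd' @ 12: {1,2,9}  (accept∈set)
final: {1,2,9}; accept 1 in set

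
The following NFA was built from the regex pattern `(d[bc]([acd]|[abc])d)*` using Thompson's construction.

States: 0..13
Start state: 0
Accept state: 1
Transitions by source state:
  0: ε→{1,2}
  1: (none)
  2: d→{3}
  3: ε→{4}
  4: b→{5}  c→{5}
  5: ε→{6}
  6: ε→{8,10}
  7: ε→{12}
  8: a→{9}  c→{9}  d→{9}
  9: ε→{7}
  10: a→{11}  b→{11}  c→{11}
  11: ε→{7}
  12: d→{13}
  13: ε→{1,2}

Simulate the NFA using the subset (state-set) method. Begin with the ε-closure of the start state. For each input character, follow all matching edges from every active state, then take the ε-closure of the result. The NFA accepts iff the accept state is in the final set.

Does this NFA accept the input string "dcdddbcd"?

Answer: ACCEPT

Trace:
start: ε-closure({0}) = {0,1,2}
'd' @ 1: {3,4}
'c' @ 2: {5,6,8,10}
'd' @ 3: {7,9,12}
'd' @ 4: {1,2,13}  ✓accept
'd' @ 5: {3,4}
'b' @ 6: {5,6,8,10}
'c' @ 7: {7,9,11,12}
'd' @ 8: {1,2,13}  ✓accept
final: {1,2,13}; accept 1 in set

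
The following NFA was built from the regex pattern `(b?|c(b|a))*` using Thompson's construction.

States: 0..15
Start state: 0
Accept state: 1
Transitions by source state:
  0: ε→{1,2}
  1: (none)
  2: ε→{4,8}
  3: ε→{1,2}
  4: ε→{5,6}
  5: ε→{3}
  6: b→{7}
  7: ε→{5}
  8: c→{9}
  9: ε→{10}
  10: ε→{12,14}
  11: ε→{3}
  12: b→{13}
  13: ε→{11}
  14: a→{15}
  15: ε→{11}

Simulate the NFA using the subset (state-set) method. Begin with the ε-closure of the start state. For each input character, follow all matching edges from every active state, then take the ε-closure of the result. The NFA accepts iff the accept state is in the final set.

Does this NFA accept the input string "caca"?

Answer: ACCEPT

Derivation:
start: ε-closure({0}) = {0,1,2,3,4,5,6,8}
'c' @ 1: {9,10,12,14}
'a' @ 2: {1,2,3,4,5,6,8,11,15}  [accepting]
'c' @ 3: {9,10,12,14}
'a' @ 4: {1,2,3,4,5,6,8,11,15}  [accepting]
end set {1,2,3,4,5,6,8,11,15} — state 1 in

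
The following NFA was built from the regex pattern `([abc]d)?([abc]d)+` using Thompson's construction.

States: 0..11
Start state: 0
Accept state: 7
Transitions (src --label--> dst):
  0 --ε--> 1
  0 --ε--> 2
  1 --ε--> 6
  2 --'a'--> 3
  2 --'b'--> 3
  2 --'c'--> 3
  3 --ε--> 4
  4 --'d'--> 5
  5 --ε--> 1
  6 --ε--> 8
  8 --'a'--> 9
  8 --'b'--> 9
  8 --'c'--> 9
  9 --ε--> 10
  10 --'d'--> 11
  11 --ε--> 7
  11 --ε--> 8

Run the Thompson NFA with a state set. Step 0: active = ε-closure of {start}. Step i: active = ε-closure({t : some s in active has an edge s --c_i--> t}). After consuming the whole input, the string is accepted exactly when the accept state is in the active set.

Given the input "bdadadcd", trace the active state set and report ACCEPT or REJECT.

Answer: ACCEPT

Trace:
start: ε-closure({0}) = {0,1,2,6,8}
'b' @ 1: {3,4,9,10}
'd' @ 2: {1,5,6,7,8,11}  ✓accept
'a' @ 3: {9,10}
'd' @ 4: {7,8,11}  ✓accept
'a' @ 5: {9,10}
'd' @ 6: {7,8,11}  ✓accept
'c' @ 7: {9,10}
'd' @ 8: {7,8,11}  ✓accept
after full input: {7,8,11}  (accept=7 in)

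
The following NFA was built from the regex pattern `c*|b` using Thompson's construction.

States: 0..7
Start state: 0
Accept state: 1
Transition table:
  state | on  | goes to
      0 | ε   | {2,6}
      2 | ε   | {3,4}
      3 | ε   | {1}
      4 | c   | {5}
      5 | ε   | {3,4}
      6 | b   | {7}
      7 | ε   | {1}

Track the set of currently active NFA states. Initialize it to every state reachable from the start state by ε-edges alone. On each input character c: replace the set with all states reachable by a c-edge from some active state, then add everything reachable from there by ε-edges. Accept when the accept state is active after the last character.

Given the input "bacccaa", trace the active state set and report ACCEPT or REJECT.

S₀ = ε-closure({0}) = {0,1,2,3,4,6}
'b' @ 1: {1,7}  [accepting]
'a' @ 2: {}  — no active states
rest 'cccaa' ignored (set empty)
end set {} — state 1 not in

Answer: REJECT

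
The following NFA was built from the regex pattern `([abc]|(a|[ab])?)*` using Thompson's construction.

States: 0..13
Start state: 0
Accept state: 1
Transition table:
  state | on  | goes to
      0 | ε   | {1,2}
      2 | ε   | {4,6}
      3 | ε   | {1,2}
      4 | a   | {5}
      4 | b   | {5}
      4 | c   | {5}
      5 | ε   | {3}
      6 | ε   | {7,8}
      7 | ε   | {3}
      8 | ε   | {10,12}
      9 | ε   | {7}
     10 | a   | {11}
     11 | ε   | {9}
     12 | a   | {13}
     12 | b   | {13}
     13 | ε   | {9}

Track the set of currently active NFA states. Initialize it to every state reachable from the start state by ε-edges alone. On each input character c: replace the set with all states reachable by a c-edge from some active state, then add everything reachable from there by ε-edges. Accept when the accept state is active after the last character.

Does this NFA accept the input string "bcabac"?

S₀ = ε-closure({0}) = {0,1,2,3,4,6,7,8,10,12}
'b' @ 1: {1,2,3,4,5,6,7,8,9,10,12,13}  ✓accept
'c' @ 2: {1,2,3,4,5,6,7,8,10,12}  ✓accept
'a' @ 3: {1,2,3,4,5,6,7,8,9,10,11,12,13}  ✓accept
'b' @ 4: {1,2,3,4,5,6,7,8,9,10,12,13}  ✓accept
'a' @ 5: {1,2,3,4,5,6,7,8,9,10,11,12,13}  ✓accept
'c' @ 6: {1,2,3,4,5,6,7,8,10,12}  ✓accept
after full input: {1,2,3,4,5,6,7,8,10,12}  (accept=1 in)

Answer: ACCEPT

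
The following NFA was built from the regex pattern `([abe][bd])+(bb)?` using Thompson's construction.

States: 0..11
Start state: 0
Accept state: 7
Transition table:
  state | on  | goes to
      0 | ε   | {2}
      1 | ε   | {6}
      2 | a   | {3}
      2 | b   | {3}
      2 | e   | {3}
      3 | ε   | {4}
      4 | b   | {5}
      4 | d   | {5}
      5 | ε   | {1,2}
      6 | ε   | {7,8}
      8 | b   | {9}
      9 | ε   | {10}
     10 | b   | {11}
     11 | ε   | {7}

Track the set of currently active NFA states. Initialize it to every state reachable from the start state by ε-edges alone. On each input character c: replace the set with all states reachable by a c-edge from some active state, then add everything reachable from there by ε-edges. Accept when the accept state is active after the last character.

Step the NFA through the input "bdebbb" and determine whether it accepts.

Answer: ACCEPT

Trace:
start: ε-closure({0}) = {0,2}
'b' @ 1: {3,4}
'd' @ 2: {1,2,5,6,7,8}  [accepting]
'e' @ 3: {3,4}
'b' @ 4: {1,2,5,6,7,8}  [accepting]
'b' @ 5: {3,4,9,10}
'b' @ 6: {1,2,5,6,7,8,11}  [accepting]
end set {1,2,5,6,7,8,11} — state 7 in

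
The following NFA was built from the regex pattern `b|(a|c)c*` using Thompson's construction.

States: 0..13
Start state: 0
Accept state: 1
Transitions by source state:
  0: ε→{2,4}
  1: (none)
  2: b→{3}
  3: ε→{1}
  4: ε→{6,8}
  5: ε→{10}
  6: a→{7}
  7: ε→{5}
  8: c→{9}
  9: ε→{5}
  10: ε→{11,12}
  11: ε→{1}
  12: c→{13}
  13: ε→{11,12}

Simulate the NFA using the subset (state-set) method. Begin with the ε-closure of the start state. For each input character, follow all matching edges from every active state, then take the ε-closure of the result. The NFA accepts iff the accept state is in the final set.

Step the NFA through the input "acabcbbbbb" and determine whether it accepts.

initial (ε-close {0}): {0,2,4,6,8}
'a' @ 1: {1,5,7,10,11,12}  (accept∈set)
'c' @ 2: {1,11,12,13}  (accept∈set)
'a' @ 3: {}  — dead — no transitions
rest 'bcbbbbb' ignored (set empty)
final: {}; accept 1 not in set

Answer: REJECT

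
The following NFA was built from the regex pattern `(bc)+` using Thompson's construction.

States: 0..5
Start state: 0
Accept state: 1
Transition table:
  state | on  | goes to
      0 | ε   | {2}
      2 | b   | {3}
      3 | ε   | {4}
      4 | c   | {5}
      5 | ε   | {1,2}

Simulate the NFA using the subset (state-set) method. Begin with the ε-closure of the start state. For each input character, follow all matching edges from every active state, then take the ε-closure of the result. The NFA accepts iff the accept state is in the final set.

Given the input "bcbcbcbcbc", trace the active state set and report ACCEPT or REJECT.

Answer: ACCEPT

Derivation:
initial (ε-close {0}): {0,2}
'b' @ 1: {3,4}
'c' @ 2: {1,2,5}  [accepting]
'b' @ 3: {3,4}
'c' @ 4: {1,2,5}  [accepting]
'b' @ 5: {3,4}
'c' @ 6: {1,2,5}  [accepting]
'b' @ 7: {3,4}
'c' @ 8: {1,2,5}  [accepting]
'b' @ 9: {3,4}
'c' @ 10: {1,2,5}  [accepting]
after full input: {1,2,5}  (accept=1 in)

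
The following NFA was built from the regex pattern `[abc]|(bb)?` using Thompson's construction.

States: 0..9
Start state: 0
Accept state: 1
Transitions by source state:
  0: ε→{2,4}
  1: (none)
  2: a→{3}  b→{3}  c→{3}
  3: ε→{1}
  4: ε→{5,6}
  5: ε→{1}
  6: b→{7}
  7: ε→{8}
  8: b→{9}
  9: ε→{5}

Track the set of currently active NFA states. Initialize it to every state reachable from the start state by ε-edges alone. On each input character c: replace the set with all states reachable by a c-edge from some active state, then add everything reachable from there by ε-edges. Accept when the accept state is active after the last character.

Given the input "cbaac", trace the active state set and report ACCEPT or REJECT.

start: ε-closure({0}) = {0,1,2,4,5,6}
'c' @ 1: {1,3}  (accept∈set)
'b' @ 2: {}  — no active states
rest 'aac' ignored (set empty)
final: {}; accept 1 not in set

Answer: REJECT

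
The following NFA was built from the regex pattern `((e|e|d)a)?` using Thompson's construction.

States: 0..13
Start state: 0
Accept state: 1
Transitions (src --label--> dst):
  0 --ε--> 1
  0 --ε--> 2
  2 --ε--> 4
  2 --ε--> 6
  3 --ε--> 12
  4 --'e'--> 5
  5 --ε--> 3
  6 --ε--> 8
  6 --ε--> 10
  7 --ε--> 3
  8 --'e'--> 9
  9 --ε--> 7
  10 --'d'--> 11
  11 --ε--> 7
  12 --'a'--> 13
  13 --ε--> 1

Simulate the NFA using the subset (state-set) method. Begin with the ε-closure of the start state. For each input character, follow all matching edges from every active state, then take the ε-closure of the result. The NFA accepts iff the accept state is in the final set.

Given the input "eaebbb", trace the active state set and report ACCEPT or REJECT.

S₀ = ε-closure({0}) = {0,1,2,4,6,8,10}
'e' @ 1: {3,5,7,9,12}
'a' @ 2: {1,13}  [accepting]
'e' @ 3: {}  — state set empty
rest 'bbb' ignored (set empty)
end set {} — state 1 not in

Answer: REJECT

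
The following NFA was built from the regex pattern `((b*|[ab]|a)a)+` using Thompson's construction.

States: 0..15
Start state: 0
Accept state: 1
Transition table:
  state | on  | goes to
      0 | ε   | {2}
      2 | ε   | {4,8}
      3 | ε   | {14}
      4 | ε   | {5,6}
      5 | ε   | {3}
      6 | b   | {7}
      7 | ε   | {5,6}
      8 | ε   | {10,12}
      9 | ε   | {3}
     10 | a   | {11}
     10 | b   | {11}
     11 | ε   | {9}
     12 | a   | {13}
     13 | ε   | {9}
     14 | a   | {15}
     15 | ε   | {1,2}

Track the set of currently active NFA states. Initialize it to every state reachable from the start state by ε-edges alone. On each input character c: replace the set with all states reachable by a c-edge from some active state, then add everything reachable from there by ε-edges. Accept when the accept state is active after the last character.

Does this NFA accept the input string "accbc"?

initial (ε-close {0}): {0,2,3,4,5,6,8,10,12,14}
'a' @ 1: {1,2,3,4,5,6,8,9,10,11,12,13,14,15}  (accept∈set)
'c' @ 2: {}  — dead — no transitions
rest 'cbc' ignored (set empty)
after full input: {}  (accept=1 not in)

Answer: REJECT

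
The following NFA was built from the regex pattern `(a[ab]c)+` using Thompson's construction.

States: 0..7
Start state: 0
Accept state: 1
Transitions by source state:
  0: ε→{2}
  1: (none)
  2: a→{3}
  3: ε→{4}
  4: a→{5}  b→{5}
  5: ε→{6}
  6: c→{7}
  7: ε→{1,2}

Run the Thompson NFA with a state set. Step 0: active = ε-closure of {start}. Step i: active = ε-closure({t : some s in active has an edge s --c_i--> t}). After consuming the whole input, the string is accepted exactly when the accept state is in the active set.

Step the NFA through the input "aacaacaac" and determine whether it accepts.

Answer: ACCEPT

Steps:
start: ε-closure({0}) = {0,2}
'a' @ 1: {3,4}
'a' @ 2: {5,6}
'c' @ 3: {1,2,7}  ✓accept
'a' @ 4: {3,4}
'a' @ 5: {5,6}
'c' @ 6: {1,2,7}  ✓accept
'a' @ 7: {3,4}
'a' @ 8: {5,6}
'c' @ 9: {1,2,7}  ✓accept
after full input: {1,2,7}  (accept=1 in)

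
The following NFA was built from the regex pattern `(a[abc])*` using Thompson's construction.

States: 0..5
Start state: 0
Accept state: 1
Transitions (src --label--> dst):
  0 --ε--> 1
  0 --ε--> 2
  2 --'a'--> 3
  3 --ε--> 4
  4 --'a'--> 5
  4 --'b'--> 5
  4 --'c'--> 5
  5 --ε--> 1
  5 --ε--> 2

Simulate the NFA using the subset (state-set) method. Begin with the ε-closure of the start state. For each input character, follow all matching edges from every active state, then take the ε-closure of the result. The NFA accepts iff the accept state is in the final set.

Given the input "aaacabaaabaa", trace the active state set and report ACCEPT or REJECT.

Answer: ACCEPT

Derivation:
start: ε-closure({0}) = {0,1,2}
'a' @ 1: {3,4}
'a' @ 2: {1,2,5}  ✓accept
'a' @ 3: {3,4}
'c' @ 4: {1,2,5}  ✓accept
'a' @ 5: {3,4}
'b' @ 6: {1,2,5}  ✓accept
'a' @ 7: {3,4}
'a' @ 8: {1,2,5}  ✓accept
'a' @ 9: {3,4}
'b' @ 10: {1,2,5}  ✓accept
'a' @ 11: {3,4}
'a' @ 12: {1,2,5}  ✓accept
after full input: {1,2,5}  (accept=1 in)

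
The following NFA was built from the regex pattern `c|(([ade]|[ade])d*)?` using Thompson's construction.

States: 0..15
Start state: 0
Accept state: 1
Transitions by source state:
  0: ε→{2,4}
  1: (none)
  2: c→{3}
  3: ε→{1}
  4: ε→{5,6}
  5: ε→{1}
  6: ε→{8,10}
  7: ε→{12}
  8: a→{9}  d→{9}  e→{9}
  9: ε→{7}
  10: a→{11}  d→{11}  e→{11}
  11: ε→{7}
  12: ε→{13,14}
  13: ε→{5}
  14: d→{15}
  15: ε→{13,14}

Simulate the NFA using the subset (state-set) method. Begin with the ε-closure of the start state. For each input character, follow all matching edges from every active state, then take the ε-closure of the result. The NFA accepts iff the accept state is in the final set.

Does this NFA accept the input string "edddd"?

S₀ = ε-closure({0}) = {0,1,2,4,5,6,8,10}
'e' @ 1: {1,5,7,9,11,12,13,14}  [accepting]
'd' @ 2: {1,5,13,14,15}  [accepting]
'd' @ 3: {1,5,13,14,15}  [accepting]
'd' @ 4: {1,5,13,14,15}  [accepting]
'd' @ 5: {1,5,13,14,15}  [accepting]
after full input: {1,5,13,14,15}  (accept=1 in)

Answer: ACCEPT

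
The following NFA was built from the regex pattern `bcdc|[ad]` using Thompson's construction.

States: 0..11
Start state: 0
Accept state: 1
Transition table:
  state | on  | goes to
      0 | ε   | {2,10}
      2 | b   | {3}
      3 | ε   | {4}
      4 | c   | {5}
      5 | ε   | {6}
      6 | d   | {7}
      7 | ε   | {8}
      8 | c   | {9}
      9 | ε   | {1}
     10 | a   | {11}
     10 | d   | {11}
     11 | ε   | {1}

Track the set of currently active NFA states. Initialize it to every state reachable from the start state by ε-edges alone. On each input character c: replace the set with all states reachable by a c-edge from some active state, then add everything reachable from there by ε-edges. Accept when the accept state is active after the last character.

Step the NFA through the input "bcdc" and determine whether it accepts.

S₀ = ε-closure({0}) = {0,2,10}
'b' @ 1: {3,4}
'c' @ 2: {5,6}
'd' @ 3: {7,8}
'c' @ 4: {1,9}  (accept∈set)
end set {1,9} — state 1 in

Answer: ACCEPT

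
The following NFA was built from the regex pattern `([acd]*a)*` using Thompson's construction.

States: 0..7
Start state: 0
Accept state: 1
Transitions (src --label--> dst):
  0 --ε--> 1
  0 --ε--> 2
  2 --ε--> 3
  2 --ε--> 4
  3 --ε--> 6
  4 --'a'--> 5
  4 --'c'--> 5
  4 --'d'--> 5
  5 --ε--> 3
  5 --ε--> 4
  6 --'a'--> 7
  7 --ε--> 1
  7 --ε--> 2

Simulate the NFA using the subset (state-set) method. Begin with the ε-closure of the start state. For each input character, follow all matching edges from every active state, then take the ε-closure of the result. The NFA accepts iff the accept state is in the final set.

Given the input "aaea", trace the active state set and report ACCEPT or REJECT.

S₀ = ε-closure({0}) = {0,1,2,3,4,6}
'a' @ 1: {1,2,3,4,5,6,7}  (accept∈set)
'a' @ 2: {1,2,3,4,5,6,7}  (accept∈set)
'e' @ 3: {}  — dead — no transitions
rest 'a' ignored (set empty)
final: {}; accept 1 not in set

Answer: REJECT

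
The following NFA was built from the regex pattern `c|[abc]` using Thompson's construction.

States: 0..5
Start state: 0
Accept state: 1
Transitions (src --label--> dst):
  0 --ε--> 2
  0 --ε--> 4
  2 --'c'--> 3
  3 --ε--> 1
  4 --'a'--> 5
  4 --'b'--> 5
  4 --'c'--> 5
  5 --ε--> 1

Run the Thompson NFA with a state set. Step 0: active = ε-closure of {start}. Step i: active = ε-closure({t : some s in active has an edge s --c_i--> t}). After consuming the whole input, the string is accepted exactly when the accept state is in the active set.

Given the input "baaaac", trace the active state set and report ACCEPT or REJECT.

Answer: REJECT

Trace:
initial (ε-close {0}): {0,2,4}
'b' @ 1: {1,5}  (accept∈set)
'a' @ 2: {}  — dead — no transitions
rest 'aaac' ignored (set empty)
end set {} — state 1 not in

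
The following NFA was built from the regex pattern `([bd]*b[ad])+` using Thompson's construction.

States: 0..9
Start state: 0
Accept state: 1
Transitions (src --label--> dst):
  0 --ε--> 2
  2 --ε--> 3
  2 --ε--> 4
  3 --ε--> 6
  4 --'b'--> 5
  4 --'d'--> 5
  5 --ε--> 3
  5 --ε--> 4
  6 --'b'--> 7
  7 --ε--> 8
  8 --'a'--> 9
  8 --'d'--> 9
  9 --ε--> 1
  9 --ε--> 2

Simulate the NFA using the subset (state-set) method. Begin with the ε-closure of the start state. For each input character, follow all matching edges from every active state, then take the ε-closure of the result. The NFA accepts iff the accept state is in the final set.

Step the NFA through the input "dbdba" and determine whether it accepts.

S₀ = ε-closure({0}) = {0,2,3,4,6}
'd' @ 1: {3,4,5,6}
'b' @ 2: {3,4,5,6,7,8}
'd' @ 3: {1,2,3,4,5,6,9}  (accept∈set)
'b' @ 4: {3,4,5,6,7,8}
'a' @ 5: {1,2,3,4,6,9}  (accept∈set)
after full input: {1,2,3,4,6,9}  (accept=1 in)

Answer: ACCEPT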